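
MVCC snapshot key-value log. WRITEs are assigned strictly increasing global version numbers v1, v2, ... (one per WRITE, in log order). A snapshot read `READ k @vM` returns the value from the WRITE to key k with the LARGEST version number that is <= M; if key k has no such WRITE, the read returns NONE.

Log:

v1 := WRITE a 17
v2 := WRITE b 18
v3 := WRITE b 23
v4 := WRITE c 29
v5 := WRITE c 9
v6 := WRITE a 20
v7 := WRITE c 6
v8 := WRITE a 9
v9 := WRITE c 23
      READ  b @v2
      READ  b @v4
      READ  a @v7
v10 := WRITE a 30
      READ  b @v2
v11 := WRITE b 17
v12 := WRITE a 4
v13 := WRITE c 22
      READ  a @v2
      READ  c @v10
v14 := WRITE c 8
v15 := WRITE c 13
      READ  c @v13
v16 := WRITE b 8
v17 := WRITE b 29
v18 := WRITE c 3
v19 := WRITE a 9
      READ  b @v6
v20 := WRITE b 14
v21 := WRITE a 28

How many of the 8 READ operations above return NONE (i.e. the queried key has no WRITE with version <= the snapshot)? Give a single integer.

Answer: 0

Derivation:
v1: WRITE a=17  (a history now [(1, 17)])
v2: WRITE b=18  (b history now [(2, 18)])
v3: WRITE b=23  (b history now [(2, 18), (3, 23)])
v4: WRITE c=29  (c history now [(4, 29)])
v5: WRITE c=9  (c history now [(4, 29), (5, 9)])
v6: WRITE a=20  (a history now [(1, 17), (6, 20)])
v7: WRITE c=6  (c history now [(4, 29), (5, 9), (7, 6)])
v8: WRITE a=9  (a history now [(1, 17), (6, 20), (8, 9)])
v9: WRITE c=23  (c history now [(4, 29), (5, 9), (7, 6), (9, 23)])
READ b @v2: history=[(2, 18), (3, 23)] -> pick v2 -> 18
READ b @v4: history=[(2, 18), (3, 23)] -> pick v3 -> 23
READ a @v7: history=[(1, 17), (6, 20), (8, 9)] -> pick v6 -> 20
v10: WRITE a=30  (a history now [(1, 17), (6, 20), (8, 9), (10, 30)])
READ b @v2: history=[(2, 18), (3, 23)] -> pick v2 -> 18
v11: WRITE b=17  (b history now [(2, 18), (3, 23), (11, 17)])
v12: WRITE a=4  (a history now [(1, 17), (6, 20), (8, 9), (10, 30), (12, 4)])
v13: WRITE c=22  (c history now [(4, 29), (5, 9), (7, 6), (9, 23), (13, 22)])
READ a @v2: history=[(1, 17), (6, 20), (8, 9), (10, 30), (12, 4)] -> pick v1 -> 17
READ c @v10: history=[(4, 29), (5, 9), (7, 6), (9, 23), (13, 22)] -> pick v9 -> 23
v14: WRITE c=8  (c history now [(4, 29), (5, 9), (7, 6), (9, 23), (13, 22), (14, 8)])
v15: WRITE c=13  (c history now [(4, 29), (5, 9), (7, 6), (9, 23), (13, 22), (14, 8), (15, 13)])
READ c @v13: history=[(4, 29), (5, 9), (7, 6), (9, 23), (13, 22), (14, 8), (15, 13)] -> pick v13 -> 22
v16: WRITE b=8  (b history now [(2, 18), (3, 23), (11, 17), (16, 8)])
v17: WRITE b=29  (b history now [(2, 18), (3, 23), (11, 17), (16, 8), (17, 29)])
v18: WRITE c=3  (c history now [(4, 29), (5, 9), (7, 6), (9, 23), (13, 22), (14, 8), (15, 13), (18, 3)])
v19: WRITE a=9  (a history now [(1, 17), (6, 20), (8, 9), (10, 30), (12, 4), (19, 9)])
READ b @v6: history=[(2, 18), (3, 23), (11, 17), (16, 8), (17, 29)] -> pick v3 -> 23
v20: WRITE b=14  (b history now [(2, 18), (3, 23), (11, 17), (16, 8), (17, 29), (20, 14)])
v21: WRITE a=28  (a history now [(1, 17), (6, 20), (8, 9), (10, 30), (12, 4), (19, 9), (21, 28)])
Read results in order: ['18', '23', '20', '18', '17', '23', '22', '23']
NONE count = 0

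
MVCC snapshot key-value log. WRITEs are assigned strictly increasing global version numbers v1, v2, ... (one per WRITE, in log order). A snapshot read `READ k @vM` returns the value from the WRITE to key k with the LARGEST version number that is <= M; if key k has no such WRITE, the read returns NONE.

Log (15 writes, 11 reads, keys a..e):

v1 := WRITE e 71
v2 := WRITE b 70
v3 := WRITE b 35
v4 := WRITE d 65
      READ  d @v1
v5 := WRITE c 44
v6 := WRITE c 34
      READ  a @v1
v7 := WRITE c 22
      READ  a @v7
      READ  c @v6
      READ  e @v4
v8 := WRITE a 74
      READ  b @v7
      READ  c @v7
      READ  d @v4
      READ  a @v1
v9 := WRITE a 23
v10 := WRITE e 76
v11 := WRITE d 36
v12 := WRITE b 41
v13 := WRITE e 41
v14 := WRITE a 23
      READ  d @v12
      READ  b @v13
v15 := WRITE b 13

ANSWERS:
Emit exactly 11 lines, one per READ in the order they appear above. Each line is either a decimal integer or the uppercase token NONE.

Answer: NONE
NONE
NONE
34
71
35
22
65
NONE
36
41

Derivation:
v1: WRITE e=71  (e history now [(1, 71)])
v2: WRITE b=70  (b history now [(2, 70)])
v3: WRITE b=35  (b history now [(2, 70), (3, 35)])
v4: WRITE d=65  (d history now [(4, 65)])
READ d @v1: history=[(4, 65)] -> no version <= 1 -> NONE
v5: WRITE c=44  (c history now [(5, 44)])
v6: WRITE c=34  (c history now [(5, 44), (6, 34)])
READ a @v1: history=[] -> no version <= 1 -> NONE
v7: WRITE c=22  (c history now [(5, 44), (6, 34), (7, 22)])
READ a @v7: history=[] -> no version <= 7 -> NONE
READ c @v6: history=[(5, 44), (6, 34), (7, 22)] -> pick v6 -> 34
READ e @v4: history=[(1, 71)] -> pick v1 -> 71
v8: WRITE a=74  (a history now [(8, 74)])
READ b @v7: history=[(2, 70), (3, 35)] -> pick v3 -> 35
READ c @v7: history=[(5, 44), (6, 34), (7, 22)] -> pick v7 -> 22
READ d @v4: history=[(4, 65)] -> pick v4 -> 65
READ a @v1: history=[(8, 74)] -> no version <= 1 -> NONE
v9: WRITE a=23  (a history now [(8, 74), (9, 23)])
v10: WRITE e=76  (e history now [(1, 71), (10, 76)])
v11: WRITE d=36  (d history now [(4, 65), (11, 36)])
v12: WRITE b=41  (b history now [(2, 70), (3, 35), (12, 41)])
v13: WRITE e=41  (e history now [(1, 71), (10, 76), (13, 41)])
v14: WRITE a=23  (a history now [(8, 74), (9, 23), (14, 23)])
READ d @v12: history=[(4, 65), (11, 36)] -> pick v11 -> 36
READ b @v13: history=[(2, 70), (3, 35), (12, 41)] -> pick v12 -> 41
v15: WRITE b=13  (b history now [(2, 70), (3, 35), (12, 41), (15, 13)])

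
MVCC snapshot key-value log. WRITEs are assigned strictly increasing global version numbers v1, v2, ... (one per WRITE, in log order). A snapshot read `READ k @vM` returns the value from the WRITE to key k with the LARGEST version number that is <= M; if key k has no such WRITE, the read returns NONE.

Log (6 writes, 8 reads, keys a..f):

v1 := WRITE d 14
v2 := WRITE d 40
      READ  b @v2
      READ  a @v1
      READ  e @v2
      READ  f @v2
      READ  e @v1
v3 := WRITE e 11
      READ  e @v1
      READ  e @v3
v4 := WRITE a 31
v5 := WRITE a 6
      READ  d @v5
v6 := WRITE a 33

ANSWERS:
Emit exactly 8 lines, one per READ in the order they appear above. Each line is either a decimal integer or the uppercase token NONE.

Answer: NONE
NONE
NONE
NONE
NONE
NONE
11
40

Derivation:
v1: WRITE d=14  (d history now [(1, 14)])
v2: WRITE d=40  (d history now [(1, 14), (2, 40)])
READ b @v2: history=[] -> no version <= 2 -> NONE
READ a @v1: history=[] -> no version <= 1 -> NONE
READ e @v2: history=[] -> no version <= 2 -> NONE
READ f @v2: history=[] -> no version <= 2 -> NONE
READ e @v1: history=[] -> no version <= 1 -> NONE
v3: WRITE e=11  (e history now [(3, 11)])
READ e @v1: history=[(3, 11)] -> no version <= 1 -> NONE
READ e @v3: history=[(3, 11)] -> pick v3 -> 11
v4: WRITE a=31  (a history now [(4, 31)])
v5: WRITE a=6  (a history now [(4, 31), (5, 6)])
READ d @v5: history=[(1, 14), (2, 40)] -> pick v2 -> 40
v6: WRITE a=33  (a history now [(4, 31), (5, 6), (6, 33)])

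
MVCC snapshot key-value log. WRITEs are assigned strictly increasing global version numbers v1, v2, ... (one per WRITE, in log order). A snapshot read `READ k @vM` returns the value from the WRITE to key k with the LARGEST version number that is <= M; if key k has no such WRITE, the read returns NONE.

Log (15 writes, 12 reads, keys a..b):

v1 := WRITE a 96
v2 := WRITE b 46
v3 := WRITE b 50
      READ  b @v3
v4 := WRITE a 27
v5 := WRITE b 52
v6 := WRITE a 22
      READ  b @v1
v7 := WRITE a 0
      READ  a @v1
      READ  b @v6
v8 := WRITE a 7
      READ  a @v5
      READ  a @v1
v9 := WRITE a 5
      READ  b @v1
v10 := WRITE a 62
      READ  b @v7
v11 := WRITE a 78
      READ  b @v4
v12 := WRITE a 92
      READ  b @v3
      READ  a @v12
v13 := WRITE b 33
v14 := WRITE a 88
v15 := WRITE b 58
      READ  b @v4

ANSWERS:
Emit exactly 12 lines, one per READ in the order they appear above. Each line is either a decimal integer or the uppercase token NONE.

Answer: 50
NONE
96
52
27
96
NONE
52
50
50
92
50

Derivation:
v1: WRITE a=96  (a history now [(1, 96)])
v2: WRITE b=46  (b history now [(2, 46)])
v3: WRITE b=50  (b history now [(2, 46), (3, 50)])
READ b @v3: history=[(2, 46), (3, 50)] -> pick v3 -> 50
v4: WRITE a=27  (a history now [(1, 96), (4, 27)])
v5: WRITE b=52  (b history now [(2, 46), (3, 50), (5, 52)])
v6: WRITE a=22  (a history now [(1, 96), (4, 27), (6, 22)])
READ b @v1: history=[(2, 46), (3, 50), (5, 52)] -> no version <= 1 -> NONE
v7: WRITE a=0  (a history now [(1, 96), (4, 27), (6, 22), (7, 0)])
READ a @v1: history=[(1, 96), (4, 27), (6, 22), (7, 0)] -> pick v1 -> 96
READ b @v6: history=[(2, 46), (3, 50), (5, 52)] -> pick v5 -> 52
v8: WRITE a=7  (a history now [(1, 96), (4, 27), (6, 22), (7, 0), (8, 7)])
READ a @v5: history=[(1, 96), (4, 27), (6, 22), (7, 0), (8, 7)] -> pick v4 -> 27
READ a @v1: history=[(1, 96), (4, 27), (6, 22), (7, 0), (8, 7)] -> pick v1 -> 96
v9: WRITE a=5  (a history now [(1, 96), (4, 27), (6, 22), (7, 0), (8, 7), (9, 5)])
READ b @v1: history=[(2, 46), (3, 50), (5, 52)] -> no version <= 1 -> NONE
v10: WRITE a=62  (a history now [(1, 96), (4, 27), (6, 22), (7, 0), (8, 7), (9, 5), (10, 62)])
READ b @v7: history=[(2, 46), (3, 50), (5, 52)] -> pick v5 -> 52
v11: WRITE a=78  (a history now [(1, 96), (4, 27), (6, 22), (7, 0), (8, 7), (9, 5), (10, 62), (11, 78)])
READ b @v4: history=[(2, 46), (3, 50), (5, 52)] -> pick v3 -> 50
v12: WRITE a=92  (a history now [(1, 96), (4, 27), (6, 22), (7, 0), (8, 7), (9, 5), (10, 62), (11, 78), (12, 92)])
READ b @v3: history=[(2, 46), (3, 50), (5, 52)] -> pick v3 -> 50
READ a @v12: history=[(1, 96), (4, 27), (6, 22), (7, 0), (8, 7), (9, 5), (10, 62), (11, 78), (12, 92)] -> pick v12 -> 92
v13: WRITE b=33  (b history now [(2, 46), (3, 50), (5, 52), (13, 33)])
v14: WRITE a=88  (a history now [(1, 96), (4, 27), (6, 22), (7, 0), (8, 7), (9, 5), (10, 62), (11, 78), (12, 92), (14, 88)])
v15: WRITE b=58  (b history now [(2, 46), (3, 50), (5, 52), (13, 33), (15, 58)])
READ b @v4: history=[(2, 46), (3, 50), (5, 52), (13, 33), (15, 58)] -> pick v3 -> 50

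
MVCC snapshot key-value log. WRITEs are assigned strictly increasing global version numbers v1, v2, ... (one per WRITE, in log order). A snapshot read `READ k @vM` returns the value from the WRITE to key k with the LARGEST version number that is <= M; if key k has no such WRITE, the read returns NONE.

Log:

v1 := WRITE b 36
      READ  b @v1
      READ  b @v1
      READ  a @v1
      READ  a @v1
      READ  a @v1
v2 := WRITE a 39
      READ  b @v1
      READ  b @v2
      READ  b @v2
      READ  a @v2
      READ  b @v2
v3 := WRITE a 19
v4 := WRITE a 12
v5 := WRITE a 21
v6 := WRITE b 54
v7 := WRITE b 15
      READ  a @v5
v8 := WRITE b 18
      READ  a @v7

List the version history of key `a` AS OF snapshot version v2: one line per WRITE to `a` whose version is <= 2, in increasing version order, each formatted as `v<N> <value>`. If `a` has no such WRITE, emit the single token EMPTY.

Answer: v2 39

Derivation:
Scan writes for key=a with version <= 2:
  v1 WRITE b 36 -> skip
  v2 WRITE a 39 -> keep
  v3 WRITE a 19 -> drop (> snap)
  v4 WRITE a 12 -> drop (> snap)
  v5 WRITE a 21 -> drop (> snap)
  v6 WRITE b 54 -> skip
  v7 WRITE b 15 -> skip
  v8 WRITE b 18 -> skip
Collected: [(2, 39)]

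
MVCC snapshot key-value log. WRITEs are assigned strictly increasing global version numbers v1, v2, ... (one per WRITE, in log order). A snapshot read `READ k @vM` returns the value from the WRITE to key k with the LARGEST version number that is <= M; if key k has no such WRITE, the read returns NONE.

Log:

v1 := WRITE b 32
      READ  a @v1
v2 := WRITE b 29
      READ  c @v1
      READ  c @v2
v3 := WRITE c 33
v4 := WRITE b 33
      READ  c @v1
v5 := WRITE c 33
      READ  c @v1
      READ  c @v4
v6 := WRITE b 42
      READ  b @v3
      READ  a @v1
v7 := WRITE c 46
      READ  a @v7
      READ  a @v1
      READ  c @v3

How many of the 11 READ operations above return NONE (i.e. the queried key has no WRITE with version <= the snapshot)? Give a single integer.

Answer: 8

Derivation:
v1: WRITE b=32  (b history now [(1, 32)])
READ a @v1: history=[] -> no version <= 1 -> NONE
v2: WRITE b=29  (b history now [(1, 32), (2, 29)])
READ c @v1: history=[] -> no version <= 1 -> NONE
READ c @v2: history=[] -> no version <= 2 -> NONE
v3: WRITE c=33  (c history now [(3, 33)])
v4: WRITE b=33  (b history now [(1, 32), (2, 29), (4, 33)])
READ c @v1: history=[(3, 33)] -> no version <= 1 -> NONE
v5: WRITE c=33  (c history now [(3, 33), (5, 33)])
READ c @v1: history=[(3, 33), (5, 33)] -> no version <= 1 -> NONE
READ c @v4: history=[(3, 33), (5, 33)] -> pick v3 -> 33
v6: WRITE b=42  (b history now [(1, 32), (2, 29), (4, 33), (6, 42)])
READ b @v3: history=[(1, 32), (2, 29), (4, 33), (6, 42)] -> pick v2 -> 29
READ a @v1: history=[] -> no version <= 1 -> NONE
v7: WRITE c=46  (c history now [(3, 33), (5, 33), (7, 46)])
READ a @v7: history=[] -> no version <= 7 -> NONE
READ a @v1: history=[] -> no version <= 1 -> NONE
READ c @v3: history=[(3, 33), (5, 33), (7, 46)] -> pick v3 -> 33
Read results in order: ['NONE', 'NONE', 'NONE', 'NONE', 'NONE', '33', '29', 'NONE', 'NONE', 'NONE', '33']
NONE count = 8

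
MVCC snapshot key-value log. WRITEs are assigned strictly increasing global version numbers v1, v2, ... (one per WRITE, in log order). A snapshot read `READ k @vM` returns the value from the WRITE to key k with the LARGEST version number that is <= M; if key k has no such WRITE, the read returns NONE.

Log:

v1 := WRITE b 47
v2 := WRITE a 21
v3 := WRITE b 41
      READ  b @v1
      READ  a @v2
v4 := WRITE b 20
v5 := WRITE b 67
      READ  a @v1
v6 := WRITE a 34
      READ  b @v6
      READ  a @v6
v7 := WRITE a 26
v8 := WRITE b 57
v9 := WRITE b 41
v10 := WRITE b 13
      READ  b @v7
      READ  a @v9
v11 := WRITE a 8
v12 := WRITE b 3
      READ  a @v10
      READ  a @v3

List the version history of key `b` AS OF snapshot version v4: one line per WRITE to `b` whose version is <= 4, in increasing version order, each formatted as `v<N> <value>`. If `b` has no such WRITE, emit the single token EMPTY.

Answer: v1 47
v3 41
v4 20

Derivation:
Scan writes for key=b with version <= 4:
  v1 WRITE b 47 -> keep
  v2 WRITE a 21 -> skip
  v3 WRITE b 41 -> keep
  v4 WRITE b 20 -> keep
  v5 WRITE b 67 -> drop (> snap)
  v6 WRITE a 34 -> skip
  v7 WRITE a 26 -> skip
  v8 WRITE b 57 -> drop (> snap)
  v9 WRITE b 41 -> drop (> snap)
  v10 WRITE b 13 -> drop (> snap)
  v11 WRITE a 8 -> skip
  v12 WRITE b 3 -> drop (> snap)
Collected: [(1, 47), (3, 41), (4, 20)]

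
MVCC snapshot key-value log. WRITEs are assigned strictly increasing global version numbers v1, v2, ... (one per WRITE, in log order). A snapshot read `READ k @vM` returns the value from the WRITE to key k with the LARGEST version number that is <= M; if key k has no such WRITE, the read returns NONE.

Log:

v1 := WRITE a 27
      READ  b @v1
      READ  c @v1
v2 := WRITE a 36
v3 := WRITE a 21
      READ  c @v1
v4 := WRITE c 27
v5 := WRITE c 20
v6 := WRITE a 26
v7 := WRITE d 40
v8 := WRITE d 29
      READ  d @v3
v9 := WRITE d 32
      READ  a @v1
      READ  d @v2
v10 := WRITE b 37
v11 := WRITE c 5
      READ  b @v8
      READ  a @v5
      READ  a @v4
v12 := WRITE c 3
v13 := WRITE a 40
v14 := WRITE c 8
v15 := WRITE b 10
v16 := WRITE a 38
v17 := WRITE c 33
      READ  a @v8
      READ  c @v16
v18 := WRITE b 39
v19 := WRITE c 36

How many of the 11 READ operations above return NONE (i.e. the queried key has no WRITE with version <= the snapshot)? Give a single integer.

v1: WRITE a=27  (a history now [(1, 27)])
READ b @v1: history=[] -> no version <= 1 -> NONE
READ c @v1: history=[] -> no version <= 1 -> NONE
v2: WRITE a=36  (a history now [(1, 27), (2, 36)])
v3: WRITE a=21  (a history now [(1, 27), (2, 36), (3, 21)])
READ c @v1: history=[] -> no version <= 1 -> NONE
v4: WRITE c=27  (c history now [(4, 27)])
v5: WRITE c=20  (c history now [(4, 27), (5, 20)])
v6: WRITE a=26  (a history now [(1, 27), (2, 36), (3, 21), (6, 26)])
v7: WRITE d=40  (d history now [(7, 40)])
v8: WRITE d=29  (d history now [(7, 40), (8, 29)])
READ d @v3: history=[(7, 40), (8, 29)] -> no version <= 3 -> NONE
v9: WRITE d=32  (d history now [(7, 40), (8, 29), (9, 32)])
READ a @v1: history=[(1, 27), (2, 36), (3, 21), (6, 26)] -> pick v1 -> 27
READ d @v2: history=[(7, 40), (8, 29), (9, 32)] -> no version <= 2 -> NONE
v10: WRITE b=37  (b history now [(10, 37)])
v11: WRITE c=5  (c history now [(4, 27), (5, 20), (11, 5)])
READ b @v8: history=[(10, 37)] -> no version <= 8 -> NONE
READ a @v5: history=[(1, 27), (2, 36), (3, 21), (6, 26)] -> pick v3 -> 21
READ a @v4: history=[(1, 27), (2, 36), (3, 21), (6, 26)] -> pick v3 -> 21
v12: WRITE c=3  (c history now [(4, 27), (5, 20), (11, 5), (12, 3)])
v13: WRITE a=40  (a history now [(1, 27), (2, 36), (3, 21), (6, 26), (13, 40)])
v14: WRITE c=8  (c history now [(4, 27), (5, 20), (11, 5), (12, 3), (14, 8)])
v15: WRITE b=10  (b history now [(10, 37), (15, 10)])
v16: WRITE a=38  (a history now [(1, 27), (2, 36), (3, 21), (6, 26), (13, 40), (16, 38)])
v17: WRITE c=33  (c history now [(4, 27), (5, 20), (11, 5), (12, 3), (14, 8), (17, 33)])
READ a @v8: history=[(1, 27), (2, 36), (3, 21), (6, 26), (13, 40), (16, 38)] -> pick v6 -> 26
READ c @v16: history=[(4, 27), (5, 20), (11, 5), (12, 3), (14, 8), (17, 33)] -> pick v14 -> 8
v18: WRITE b=39  (b history now [(10, 37), (15, 10), (18, 39)])
v19: WRITE c=36  (c history now [(4, 27), (5, 20), (11, 5), (12, 3), (14, 8), (17, 33), (19, 36)])
Read results in order: ['NONE', 'NONE', 'NONE', 'NONE', '27', 'NONE', 'NONE', '21', '21', '26', '8']
NONE count = 6

Answer: 6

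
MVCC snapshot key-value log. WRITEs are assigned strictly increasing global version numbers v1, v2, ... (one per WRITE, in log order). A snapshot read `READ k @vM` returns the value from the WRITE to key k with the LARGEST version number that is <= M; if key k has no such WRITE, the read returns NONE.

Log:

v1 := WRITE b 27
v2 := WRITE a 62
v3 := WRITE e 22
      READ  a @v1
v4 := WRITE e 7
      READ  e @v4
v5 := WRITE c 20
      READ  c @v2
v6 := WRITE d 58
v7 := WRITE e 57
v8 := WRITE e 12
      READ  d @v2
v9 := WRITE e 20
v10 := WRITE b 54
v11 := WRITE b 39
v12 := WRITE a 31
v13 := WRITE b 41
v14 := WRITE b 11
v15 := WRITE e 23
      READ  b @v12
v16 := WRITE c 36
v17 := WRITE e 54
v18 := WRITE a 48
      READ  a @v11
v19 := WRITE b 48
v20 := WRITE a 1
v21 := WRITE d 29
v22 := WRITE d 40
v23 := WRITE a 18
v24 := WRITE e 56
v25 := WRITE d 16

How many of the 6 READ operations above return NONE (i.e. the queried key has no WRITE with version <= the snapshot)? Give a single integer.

Answer: 3

Derivation:
v1: WRITE b=27  (b history now [(1, 27)])
v2: WRITE a=62  (a history now [(2, 62)])
v3: WRITE e=22  (e history now [(3, 22)])
READ a @v1: history=[(2, 62)] -> no version <= 1 -> NONE
v4: WRITE e=7  (e history now [(3, 22), (4, 7)])
READ e @v4: history=[(3, 22), (4, 7)] -> pick v4 -> 7
v5: WRITE c=20  (c history now [(5, 20)])
READ c @v2: history=[(5, 20)] -> no version <= 2 -> NONE
v6: WRITE d=58  (d history now [(6, 58)])
v7: WRITE e=57  (e history now [(3, 22), (4, 7), (7, 57)])
v8: WRITE e=12  (e history now [(3, 22), (4, 7), (7, 57), (8, 12)])
READ d @v2: history=[(6, 58)] -> no version <= 2 -> NONE
v9: WRITE e=20  (e history now [(3, 22), (4, 7), (7, 57), (8, 12), (9, 20)])
v10: WRITE b=54  (b history now [(1, 27), (10, 54)])
v11: WRITE b=39  (b history now [(1, 27), (10, 54), (11, 39)])
v12: WRITE a=31  (a history now [(2, 62), (12, 31)])
v13: WRITE b=41  (b history now [(1, 27), (10, 54), (11, 39), (13, 41)])
v14: WRITE b=11  (b history now [(1, 27), (10, 54), (11, 39), (13, 41), (14, 11)])
v15: WRITE e=23  (e history now [(3, 22), (4, 7), (7, 57), (8, 12), (9, 20), (15, 23)])
READ b @v12: history=[(1, 27), (10, 54), (11, 39), (13, 41), (14, 11)] -> pick v11 -> 39
v16: WRITE c=36  (c history now [(5, 20), (16, 36)])
v17: WRITE e=54  (e history now [(3, 22), (4, 7), (7, 57), (8, 12), (9, 20), (15, 23), (17, 54)])
v18: WRITE a=48  (a history now [(2, 62), (12, 31), (18, 48)])
READ a @v11: history=[(2, 62), (12, 31), (18, 48)] -> pick v2 -> 62
v19: WRITE b=48  (b history now [(1, 27), (10, 54), (11, 39), (13, 41), (14, 11), (19, 48)])
v20: WRITE a=1  (a history now [(2, 62), (12, 31), (18, 48), (20, 1)])
v21: WRITE d=29  (d history now [(6, 58), (21, 29)])
v22: WRITE d=40  (d history now [(6, 58), (21, 29), (22, 40)])
v23: WRITE a=18  (a history now [(2, 62), (12, 31), (18, 48), (20, 1), (23, 18)])
v24: WRITE e=56  (e history now [(3, 22), (4, 7), (7, 57), (8, 12), (9, 20), (15, 23), (17, 54), (24, 56)])
v25: WRITE d=16  (d history now [(6, 58), (21, 29), (22, 40), (25, 16)])
Read results in order: ['NONE', '7', 'NONE', 'NONE', '39', '62']
NONE count = 3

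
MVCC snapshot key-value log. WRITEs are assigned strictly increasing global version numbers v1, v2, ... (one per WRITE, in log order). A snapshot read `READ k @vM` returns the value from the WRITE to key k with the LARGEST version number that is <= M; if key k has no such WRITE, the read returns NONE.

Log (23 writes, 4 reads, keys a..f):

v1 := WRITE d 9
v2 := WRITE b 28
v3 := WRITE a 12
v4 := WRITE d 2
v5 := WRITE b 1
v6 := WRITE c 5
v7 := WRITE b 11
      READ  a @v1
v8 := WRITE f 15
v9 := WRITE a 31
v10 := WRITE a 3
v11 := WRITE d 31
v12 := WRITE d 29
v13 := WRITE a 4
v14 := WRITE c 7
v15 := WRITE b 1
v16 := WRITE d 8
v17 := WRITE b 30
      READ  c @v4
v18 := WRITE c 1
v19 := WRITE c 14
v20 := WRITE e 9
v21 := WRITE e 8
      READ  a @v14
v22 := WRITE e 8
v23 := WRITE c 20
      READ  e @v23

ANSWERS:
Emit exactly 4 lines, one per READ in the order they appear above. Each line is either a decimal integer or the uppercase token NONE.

v1: WRITE d=9  (d history now [(1, 9)])
v2: WRITE b=28  (b history now [(2, 28)])
v3: WRITE a=12  (a history now [(3, 12)])
v4: WRITE d=2  (d history now [(1, 9), (4, 2)])
v5: WRITE b=1  (b history now [(2, 28), (5, 1)])
v6: WRITE c=5  (c history now [(6, 5)])
v7: WRITE b=11  (b history now [(2, 28), (5, 1), (7, 11)])
READ a @v1: history=[(3, 12)] -> no version <= 1 -> NONE
v8: WRITE f=15  (f history now [(8, 15)])
v9: WRITE a=31  (a history now [(3, 12), (9, 31)])
v10: WRITE a=3  (a history now [(3, 12), (9, 31), (10, 3)])
v11: WRITE d=31  (d history now [(1, 9), (4, 2), (11, 31)])
v12: WRITE d=29  (d history now [(1, 9), (4, 2), (11, 31), (12, 29)])
v13: WRITE a=4  (a history now [(3, 12), (9, 31), (10, 3), (13, 4)])
v14: WRITE c=7  (c history now [(6, 5), (14, 7)])
v15: WRITE b=1  (b history now [(2, 28), (5, 1), (7, 11), (15, 1)])
v16: WRITE d=8  (d history now [(1, 9), (4, 2), (11, 31), (12, 29), (16, 8)])
v17: WRITE b=30  (b history now [(2, 28), (5, 1), (7, 11), (15, 1), (17, 30)])
READ c @v4: history=[(6, 5), (14, 7)] -> no version <= 4 -> NONE
v18: WRITE c=1  (c history now [(6, 5), (14, 7), (18, 1)])
v19: WRITE c=14  (c history now [(6, 5), (14, 7), (18, 1), (19, 14)])
v20: WRITE e=9  (e history now [(20, 9)])
v21: WRITE e=8  (e history now [(20, 9), (21, 8)])
READ a @v14: history=[(3, 12), (9, 31), (10, 3), (13, 4)] -> pick v13 -> 4
v22: WRITE e=8  (e history now [(20, 9), (21, 8), (22, 8)])
v23: WRITE c=20  (c history now [(6, 5), (14, 7), (18, 1), (19, 14), (23, 20)])
READ e @v23: history=[(20, 9), (21, 8), (22, 8)] -> pick v22 -> 8

Answer: NONE
NONE
4
8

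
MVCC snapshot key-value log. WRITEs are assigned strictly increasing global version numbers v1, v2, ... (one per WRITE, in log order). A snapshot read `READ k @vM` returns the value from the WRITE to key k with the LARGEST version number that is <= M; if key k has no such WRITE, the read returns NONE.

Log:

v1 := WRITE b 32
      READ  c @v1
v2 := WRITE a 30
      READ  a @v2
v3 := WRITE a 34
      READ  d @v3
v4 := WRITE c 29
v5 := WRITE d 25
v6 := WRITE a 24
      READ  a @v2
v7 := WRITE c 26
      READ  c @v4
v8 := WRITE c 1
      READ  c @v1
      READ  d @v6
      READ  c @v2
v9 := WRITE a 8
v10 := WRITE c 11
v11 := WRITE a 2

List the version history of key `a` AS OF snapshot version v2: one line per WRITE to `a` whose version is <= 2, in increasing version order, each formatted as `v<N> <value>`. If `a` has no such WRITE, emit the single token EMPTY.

Scan writes for key=a with version <= 2:
  v1 WRITE b 32 -> skip
  v2 WRITE a 30 -> keep
  v3 WRITE a 34 -> drop (> snap)
  v4 WRITE c 29 -> skip
  v5 WRITE d 25 -> skip
  v6 WRITE a 24 -> drop (> snap)
  v7 WRITE c 26 -> skip
  v8 WRITE c 1 -> skip
  v9 WRITE a 8 -> drop (> snap)
  v10 WRITE c 11 -> skip
  v11 WRITE a 2 -> drop (> snap)
Collected: [(2, 30)]

Answer: v2 30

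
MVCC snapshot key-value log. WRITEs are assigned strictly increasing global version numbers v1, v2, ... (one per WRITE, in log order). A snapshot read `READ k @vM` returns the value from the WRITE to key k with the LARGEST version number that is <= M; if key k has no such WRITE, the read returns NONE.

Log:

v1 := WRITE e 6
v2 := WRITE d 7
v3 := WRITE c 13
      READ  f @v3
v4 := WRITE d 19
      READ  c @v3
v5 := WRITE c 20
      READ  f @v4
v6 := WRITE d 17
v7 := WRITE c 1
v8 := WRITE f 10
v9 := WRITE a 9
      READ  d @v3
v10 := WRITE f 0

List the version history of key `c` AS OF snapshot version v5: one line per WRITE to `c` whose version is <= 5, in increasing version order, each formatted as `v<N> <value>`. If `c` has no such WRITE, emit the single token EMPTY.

Scan writes for key=c with version <= 5:
  v1 WRITE e 6 -> skip
  v2 WRITE d 7 -> skip
  v3 WRITE c 13 -> keep
  v4 WRITE d 19 -> skip
  v5 WRITE c 20 -> keep
  v6 WRITE d 17 -> skip
  v7 WRITE c 1 -> drop (> snap)
  v8 WRITE f 10 -> skip
  v9 WRITE a 9 -> skip
  v10 WRITE f 0 -> skip
Collected: [(3, 13), (5, 20)]

Answer: v3 13
v5 20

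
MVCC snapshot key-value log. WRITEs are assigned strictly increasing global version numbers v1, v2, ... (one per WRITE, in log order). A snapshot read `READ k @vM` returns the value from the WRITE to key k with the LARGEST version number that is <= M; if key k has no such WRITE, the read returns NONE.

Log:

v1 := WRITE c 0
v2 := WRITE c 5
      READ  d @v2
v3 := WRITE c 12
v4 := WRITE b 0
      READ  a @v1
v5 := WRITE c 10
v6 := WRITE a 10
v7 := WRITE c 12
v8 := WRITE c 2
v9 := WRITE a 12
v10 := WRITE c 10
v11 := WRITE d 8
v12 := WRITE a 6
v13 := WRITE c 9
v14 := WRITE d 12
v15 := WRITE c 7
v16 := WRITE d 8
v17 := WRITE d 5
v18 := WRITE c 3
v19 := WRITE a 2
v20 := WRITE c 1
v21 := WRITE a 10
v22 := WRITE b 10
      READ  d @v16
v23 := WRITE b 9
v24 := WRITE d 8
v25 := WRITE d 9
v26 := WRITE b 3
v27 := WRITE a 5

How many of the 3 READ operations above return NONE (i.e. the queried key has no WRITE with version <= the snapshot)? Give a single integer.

Answer: 2

Derivation:
v1: WRITE c=0  (c history now [(1, 0)])
v2: WRITE c=5  (c history now [(1, 0), (2, 5)])
READ d @v2: history=[] -> no version <= 2 -> NONE
v3: WRITE c=12  (c history now [(1, 0), (2, 5), (3, 12)])
v4: WRITE b=0  (b history now [(4, 0)])
READ a @v1: history=[] -> no version <= 1 -> NONE
v5: WRITE c=10  (c history now [(1, 0), (2, 5), (3, 12), (5, 10)])
v6: WRITE a=10  (a history now [(6, 10)])
v7: WRITE c=12  (c history now [(1, 0), (2, 5), (3, 12), (5, 10), (7, 12)])
v8: WRITE c=2  (c history now [(1, 0), (2, 5), (3, 12), (5, 10), (7, 12), (8, 2)])
v9: WRITE a=12  (a history now [(6, 10), (9, 12)])
v10: WRITE c=10  (c history now [(1, 0), (2, 5), (3, 12), (5, 10), (7, 12), (8, 2), (10, 10)])
v11: WRITE d=8  (d history now [(11, 8)])
v12: WRITE a=6  (a history now [(6, 10), (9, 12), (12, 6)])
v13: WRITE c=9  (c history now [(1, 0), (2, 5), (3, 12), (5, 10), (7, 12), (8, 2), (10, 10), (13, 9)])
v14: WRITE d=12  (d history now [(11, 8), (14, 12)])
v15: WRITE c=7  (c history now [(1, 0), (2, 5), (3, 12), (5, 10), (7, 12), (8, 2), (10, 10), (13, 9), (15, 7)])
v16: WRITE d=8  (d history now [(11, 8), (14, 12), (16, 8)])
v17: WRITE d=5  (d history now [(11, 8), (14, 12), (16, 8), (17, 5)])
v18: WRITE c=3  (c history now [(1, 0), (2, 5), (3, 12), (5, 10), (7, 12), (8, 2), (10, 10), (13, 9), (15, 7), (18, 3)])
v19: WRITE a=2  (a history now [(6, 10), (9, 12), (12, 6), (19, 2)])
v20: WRITE c=1  (c history now [(1, 0), (2, 5), (3, 12), (5, 10), (7, 12), (8, 2), (10, 10), (13, 9), (15, 7), (18, 3), (20, 1)])
v21: WRITE a=10  (a history now [(6, 10), (9, 12), (12, 6), (19, 2), (21, 10)])
v22: WRITE b=10  (b history now [(4, 0), (22, 10)])
READ d @v16: history=[(11, 8), (14, 12), (16, 8), (17, 5)] -> pick v16 -> 8
v23: WRITE b=9  (b history now [(4, 0), (22, 10), (23, 9)])
v24: WRITE d=8  (d history now [(11, 8), (14, 12), (16, 8), (17, 5), (24, 8)])
v25: WRITE d=9  (d history now [(11, 8), (14, 12), (16, 8), (17, 5), (24, 8), (25, 9)])
v26: WRITE b=3  (b history now [(4, 0), (22, 10), (23, 9), (26, 3)])
v27: WRITE a=5  (a history now [(6, 10), (9, 12), (12, 6), (19, 2), (21, 10), (27, 5)])
Read results in order: ['NONE', 'NONE', '8']
NONE count = 2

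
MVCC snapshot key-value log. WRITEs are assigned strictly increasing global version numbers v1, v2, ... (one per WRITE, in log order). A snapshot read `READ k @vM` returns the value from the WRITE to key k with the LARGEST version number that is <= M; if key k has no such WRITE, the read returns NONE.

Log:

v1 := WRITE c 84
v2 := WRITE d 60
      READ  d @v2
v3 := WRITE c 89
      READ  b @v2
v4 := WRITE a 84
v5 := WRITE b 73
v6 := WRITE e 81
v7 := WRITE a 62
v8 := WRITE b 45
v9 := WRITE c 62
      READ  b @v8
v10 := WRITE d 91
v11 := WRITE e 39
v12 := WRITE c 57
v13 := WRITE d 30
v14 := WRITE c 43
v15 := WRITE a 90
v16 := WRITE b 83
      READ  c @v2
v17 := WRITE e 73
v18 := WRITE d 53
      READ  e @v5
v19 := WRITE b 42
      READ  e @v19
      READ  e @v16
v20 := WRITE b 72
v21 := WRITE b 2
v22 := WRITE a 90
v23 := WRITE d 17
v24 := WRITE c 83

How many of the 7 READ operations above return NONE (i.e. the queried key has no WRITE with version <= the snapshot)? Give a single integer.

Answer: 2

Derivation:
v1: WRITE c=84  (c history now [(1, 84)])
v2: WRITE d=60  (d history now [(2, 60)])
READ d @v2: history=[(2, 60)] -> pick v2 -> 60
v3: WRITE c=89  (c history now [(1, 84), (3, 89)])
READ b @v2: history=[] -> no version <= 2 -> NONE
v4: WRITE a=84  (a history now [(4, 84)])
v5: WRITE b=73  (b history now [(5, 73)])
v6: WRITE e=81  (e history now [(6, 81)])
v7: WRITE a=62  (a history now [(4, 84), (7, 62)])
v8: WRITE b=45  (b history now [(5, 73), (8, 45)])
v9: WRITE c=62  (c history now [(1, 84), (3, 89), (9, 62)])
READ b @v8: history=[(5, 73), (8, 45)] -> pick v8 -> 45
v10: WRITE d=91  (d history now [(2, 60), (10, 91)])
v11: WRITE e=39  (e history now [(6, 81), (11, 39)])
v12: WRITE c=57  (c history now [(1, 84), (3, 89), (9, 62), (12, 57)])
v13: WRITE d=30  (d history now [(2, 60), (10, 91), (13, 30)])
v14: WRITE c=43  (c history now [(1, 84), (3, 89), (9, 62), (12, 57), (14, 43)])
v15: WRITE a=90  (a history now [(4, 84), (7, 62), (15, 90)])
v16: WRITE b=83  (b history now [(5, 73), (8, 45), (16, 83)])
READ c @v2: history=[(1, 84), (3, 89), (9, 62), (12, 57), (14, 43)] -> pick v1 -> 84
v17: WRITE e=73  (e history now [(6, 81), (11, 39), (17, 73)])
v18: WRITE d=53  (d history now [(2, 60), (10, 91), (13, 30), (18, 53)])
READ e @v5: history=[(6, 81), (11, 39), (17, 73)] -> no version <= 5 -> NONE
v19: WRITE b=42  (b history now [(5, 73), (8, 45), (16, 83), (19, 42)])
READ e @v19: history=[(6, 81), (11, 39), (17, 73)] -> pick v17 -> 73
READ e @v16: history=[(6, 81), (11, 39), (17, 73)] -> pick v11 -> 39
v20: WRITE b=72  (b history now [(5, 73), (8, 45), (16, 83), (19, 42), (20, 72)])
v21: WRITE b=2  (b history now [(5, 73), (8, 45), (16, 83), (19, 42), (20, 72), (21, 2)])
v22: WRITE a=90  (a history now [(4, 84), (7, 62), (15, 90), (22, 90)])
v23: WRITE d=17  (d history now [(2, 60), (10, 91), (13, 30), (18, 53), (23, 17)])
v24: WRITE c=83  (c history now [(1, 84), (3, 89), (9, 62), (12, 57), (14, 43), (24, 83)])
Read results in order: ['60', 'NONE', '45', '84', 'NONE', '73', '39']
NONE count = 2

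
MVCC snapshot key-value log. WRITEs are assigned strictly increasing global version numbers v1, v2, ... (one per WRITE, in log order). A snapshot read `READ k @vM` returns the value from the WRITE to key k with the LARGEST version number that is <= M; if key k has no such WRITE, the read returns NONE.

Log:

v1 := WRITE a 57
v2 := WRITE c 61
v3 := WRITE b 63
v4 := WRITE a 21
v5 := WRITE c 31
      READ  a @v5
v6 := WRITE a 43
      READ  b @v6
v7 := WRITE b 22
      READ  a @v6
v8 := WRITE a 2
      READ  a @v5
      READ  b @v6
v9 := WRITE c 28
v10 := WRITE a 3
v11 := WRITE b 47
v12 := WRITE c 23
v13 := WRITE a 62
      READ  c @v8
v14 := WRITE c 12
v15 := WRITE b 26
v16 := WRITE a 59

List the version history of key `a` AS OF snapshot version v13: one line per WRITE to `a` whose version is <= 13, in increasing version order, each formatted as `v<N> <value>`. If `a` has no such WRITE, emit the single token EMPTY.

Scan writes for key=a with version <= 13:
  v1 WRITE a 57 -> keep
  v2 WRITE c 61 -> skip
  v3 WRITE b 63 -> skip
  v4 WRITE a 21 -> keep
  v5 WRITE c 31 -> skip
  v6 WRITE a 43 -> keep
  v7 WRITE b 22 -> skip
  v8 WRITE a 2 -> keep
  v9 WRITE c 28 -> skip
  v10 WRITE a 3 -> keep
  v11 WRITE b 47 -> skip
  v12 WRITE c 23 -> skip
  v13 WRITE a 62 -> keep
  v14 WRITE c 12 -> skip
  v15 WRITE b 26 -> skip
  v16 WRITE a 59 -> drop (> snap)
Collected: [(1, 57), (4, 21), (6, 43), (8, 2), (10, 3), (13, 62)]

Answer: v1 57
v4 21
v6 43
v8 2
v10 3
v13 62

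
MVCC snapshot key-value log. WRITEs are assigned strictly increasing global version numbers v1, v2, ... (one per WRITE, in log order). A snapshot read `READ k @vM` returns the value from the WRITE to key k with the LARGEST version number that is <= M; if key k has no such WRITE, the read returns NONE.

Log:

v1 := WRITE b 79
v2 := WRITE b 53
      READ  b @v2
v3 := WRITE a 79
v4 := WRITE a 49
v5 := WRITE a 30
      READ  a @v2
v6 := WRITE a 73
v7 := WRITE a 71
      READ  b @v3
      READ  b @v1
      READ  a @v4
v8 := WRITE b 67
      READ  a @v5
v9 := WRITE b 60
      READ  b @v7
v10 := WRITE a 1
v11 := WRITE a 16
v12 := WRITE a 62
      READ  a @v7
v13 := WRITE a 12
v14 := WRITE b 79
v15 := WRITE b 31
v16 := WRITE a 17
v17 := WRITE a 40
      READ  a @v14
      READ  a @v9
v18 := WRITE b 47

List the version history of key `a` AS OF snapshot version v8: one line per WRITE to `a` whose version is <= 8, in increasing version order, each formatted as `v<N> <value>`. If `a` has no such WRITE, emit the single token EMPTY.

Answer: v3 79
v4 49
v5 30
v6 73
v7 71

Derivation:
Scan writes for key=a with version <= 8:
  v1 WRITE b 79 -> skip
  v2 WRITE b 53 -> skip
  v3 WRITE a 79 -> keep
  v4 WRITE a 49 -> keep
  v5 WRITE a 30 -> keep
  v6 WRITE a 73 -> keep
  v7 WRITE a 71 -> keep
  v8 WRITE b 67 -> skip
  v9 WRITE b 60 -> skip
  v10 WRITE a 1 -> drop (> snap)
  v11 WRITE a 16 -> drop (> snap)
  v12 WRITE a 62 -> drop (> snap)
  v13 WRITE a 12 -> drop (> snap)
  v14 WRITE b 79 -> skip
  v15 WRITE b 31 -> skip
  v16 WRITE a 17 -> drop (> snap)
  v17 WRITE a 40 -> drop (> snap)
  v18 WRITE b 47 -> skip
Collected: [(3, 79), (4, 49), (5, 30), (6, 73), (7, 71)]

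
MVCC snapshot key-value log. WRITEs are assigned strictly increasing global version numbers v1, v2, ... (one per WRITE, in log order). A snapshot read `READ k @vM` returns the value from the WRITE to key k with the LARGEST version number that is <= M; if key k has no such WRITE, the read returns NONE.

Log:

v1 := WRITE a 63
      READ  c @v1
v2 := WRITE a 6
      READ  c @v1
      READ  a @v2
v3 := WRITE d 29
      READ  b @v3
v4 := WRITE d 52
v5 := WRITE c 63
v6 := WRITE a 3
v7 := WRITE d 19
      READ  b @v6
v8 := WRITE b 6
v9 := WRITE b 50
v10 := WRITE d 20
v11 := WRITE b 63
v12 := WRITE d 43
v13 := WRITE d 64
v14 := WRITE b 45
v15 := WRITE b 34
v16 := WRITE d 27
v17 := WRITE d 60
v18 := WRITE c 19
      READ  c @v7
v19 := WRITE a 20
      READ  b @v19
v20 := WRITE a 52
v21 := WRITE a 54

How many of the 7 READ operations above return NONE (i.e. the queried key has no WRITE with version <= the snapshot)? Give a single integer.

Answer: 4

Derivation:
v1: WRITE a=63  (a history now [(1, 63)])
READ c @v1: history=[] -> no version <= 1 -> NONE
v2: WRITE a=6  (a history now [(1, 63), (2, 6)])
READ c @v1: history=[] -> no version <= 1 -> NONE
READ a @v2: history=[(1, 63), (2, 6)] -> pick v2 -> 6
v3: WRITE d=29  (d history now [(3, 29)])
READ b @v3: history=[] -> no version <= 3 -> NONE
v4: WRITE d=52  (d history now [(3, 29), (4, 52)])
v5: WRITE c=63  (c history now [(5, 63)])
v6: WRITE a=3  (a history now [(1, 63), (2, 6), (6, 3)])
v7: WRITE d=19  (d history now [(3, 29), (4, 52), (7, 19)])
READ b @v6: history=[] -> no version <= 6 -> NONE
v8: WRITE b=6  (b history now [(8, 6)])
v9: WRITE b=50  (b history now [(8, 6), (9, 50)])
v10: WRITE d=20  (d history now [(3, 29), (4, 52), (7, 19), (10, 20)])
v11: WRITE b=63  (b history now [(8, 6), (9, 50), (11, 63)])
v12: WRITE d=43  (d history now [(3, 29), (4, 52), (7, 19), (10, 20), (12, 43)])
v13: WRITE d=64  (d history now [(3, 29), (4, 52), (7, 19), (10, 20), (12, 43), (13, 64)])
v14: WRITE b=45  (b history now [(8, 6), (9, 50), (11, 63), (14, 45)])
v15: WRITE b=34  (b history now [(8, 6), (9, 50), (11, 63), (14, 45), (15, 34)])
v16: WRITE d=27  (d history now [(3, 29), (4, 52), (7, 19), (10, 20), (12, 43), (13, 64), (16, 27)])
v17: WRITE d=60  (d history now [(3, 29), (4, 52), (7, 19), (10, 20), (12, 43), (13, 64), (16, 27), (17, 60)])
v18: WRITE c=19  (c history now [(5, 63), (18, 19)])
READ c @v7: history=[(5, 63), (18, 19)] -> pick v5 -> 63
v19: WRITE a=20  (a history now [(1, 63), (2, 6), (6, 3), (19, 20)])
READ b @v19: history=[(8, 6), (9, 50), (11, 63), (14, 45), (15, 34)] -> pick v15 -> 34
v20: WRITE a=52  (a history now [(1, 63), (2, 6), (6, 3), (19, 20), (20, 52)])
v21: WRITE a=54  (a history now [(1, 63), (2, 6), (6, 3), (19, 20), (20, 52), (21, 54)])
Read results in order: ['NONE', 'NONE', '6', 'NONE', 'NONE', '63', '34']
NONE count = 4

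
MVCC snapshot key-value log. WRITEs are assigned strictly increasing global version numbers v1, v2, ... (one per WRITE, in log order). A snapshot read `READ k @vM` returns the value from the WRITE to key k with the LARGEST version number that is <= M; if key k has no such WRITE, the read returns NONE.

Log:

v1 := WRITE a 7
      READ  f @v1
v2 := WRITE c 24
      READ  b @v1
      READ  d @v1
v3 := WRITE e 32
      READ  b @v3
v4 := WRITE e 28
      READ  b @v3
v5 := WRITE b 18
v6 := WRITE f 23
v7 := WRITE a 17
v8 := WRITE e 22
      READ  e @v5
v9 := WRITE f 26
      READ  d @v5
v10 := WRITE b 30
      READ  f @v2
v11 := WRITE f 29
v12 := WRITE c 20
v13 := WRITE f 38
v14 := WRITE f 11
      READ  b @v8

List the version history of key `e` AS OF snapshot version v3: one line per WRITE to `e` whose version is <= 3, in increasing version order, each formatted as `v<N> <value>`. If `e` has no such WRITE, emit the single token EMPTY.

Answer: v3 32

Derivation:
Scan writes for key=e with version <= 3:
  v1 WRITE a 7 -> skip
  v2 WRITE c 24 -> skip
  v3 WRITE e 32 -> keep
  v4 WRITE e 28 -> drop (> snap)
  v5 WRITE b 18 -> skip
  v6 WRITE f 23 -> skip
  v7 WRITE a 17 -> skip
  v8 WRITE e 22 -> drop (> snap)
  v9 WRITE f 26 -> skip
  v10 WRITE b 30 -> skip
  v11 WRITE f 29 -> skip
  v12 WRITE c 20 -> skip
  v13 WRITE f 38 -> skip
  v14 WRITE f 11 -> skip
Collected: [(3, 32)]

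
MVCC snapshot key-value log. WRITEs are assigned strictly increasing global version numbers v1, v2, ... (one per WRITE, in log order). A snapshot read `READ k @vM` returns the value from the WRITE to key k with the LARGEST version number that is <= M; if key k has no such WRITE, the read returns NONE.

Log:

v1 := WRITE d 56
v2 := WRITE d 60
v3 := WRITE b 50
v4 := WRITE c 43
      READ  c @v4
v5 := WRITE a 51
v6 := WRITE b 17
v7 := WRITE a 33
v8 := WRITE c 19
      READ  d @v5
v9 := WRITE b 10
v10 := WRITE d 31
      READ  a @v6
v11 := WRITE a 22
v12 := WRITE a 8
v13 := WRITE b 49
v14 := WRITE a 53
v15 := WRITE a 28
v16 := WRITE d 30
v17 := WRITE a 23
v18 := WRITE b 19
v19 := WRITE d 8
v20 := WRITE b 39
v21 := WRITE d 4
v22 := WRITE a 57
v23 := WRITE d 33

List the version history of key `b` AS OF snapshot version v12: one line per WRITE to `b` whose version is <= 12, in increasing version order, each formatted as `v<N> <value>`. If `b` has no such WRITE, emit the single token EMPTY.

Scan writes for key=b with version <= 12:
  v1 WRITE d 56 -> skip
  v2 WRITE d 60 -> skip
  v3 WRITE b 50 -> keep
  v4 WRITE c 43 -> skip
  v5 WRITE a 51 -> skip
  v6 WRITE b 17 -> keep
  v7 WRITE a 33 -> skip
  v8 WRITE c 19 -> skip
  v9 WRITE b 10 -> keep
  v10 WRITE d 31 -> skip
  v11 WRITE a 22 -> skip
  v12 WRITE a 8 -> skip
  v13 WRITE b 49 -> drop (> snap)
  v14 WRITE a 53 -> skip
  v15 WRITE a 28 -> skip
  v16 WRITE d 30 -> skip
  v17 WRITE a 23 -> skip
  v18 WRITE b 19 -> drop (> snap)
  v19 WRITE d 8 -> skip
  v20 WRITE b 39 -> drop (> snap)
  v21 WRITE d 4 -> skip
  v22 WRITE a 57 -> skip
  v23 WRITE d 33 -> skip
Collected: [(3, 50), (6, 17), (9, 10)]

Answer: v3 50
v6 17
v9 10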